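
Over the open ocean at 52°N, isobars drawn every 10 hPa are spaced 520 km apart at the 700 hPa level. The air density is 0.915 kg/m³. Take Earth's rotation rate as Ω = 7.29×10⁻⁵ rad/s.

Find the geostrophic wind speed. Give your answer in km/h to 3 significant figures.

Coriolis parameter at 52°N:
f = 2Ω sin φ = 2 × 7.29×10⁻⁵ × sin 52° = 1.15×10⁻⁴ s⁻¹
Pressure gradient: |∂P/∂n| = 1000 Pa / 520000 m = 1.92×10⁻³ Pa/m
Geostrophic balance (pressure-gradient force = Coriolis force):
V_g = (1/(fρ)) |∂P/∂n| = 1.92×10⁻³ / (1.15×10⁻⁴ × 0.915) = 18.3 m/s
Converting: 18.3 m/s × 3.6 = 65.9 km/h

65.9 km/h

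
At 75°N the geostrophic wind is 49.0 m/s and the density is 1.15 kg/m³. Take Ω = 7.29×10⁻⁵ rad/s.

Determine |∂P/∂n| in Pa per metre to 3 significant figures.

7.94×10⁻³ Pa/m

Coriolis parameter at 75°N:
f = 2Ω sin φ = 2 × 7.29×10⁻⁵ × sin 75° = 1.41×10⁻⁴ s⁻¹
Geostrophic balance rearranged: |∂P/∂n| = f ρ V_g
|∂P/∂n| = 1.41×10⁻⁴ × 1.15 × 49.0 = 7.94×10⁻³ Pa/m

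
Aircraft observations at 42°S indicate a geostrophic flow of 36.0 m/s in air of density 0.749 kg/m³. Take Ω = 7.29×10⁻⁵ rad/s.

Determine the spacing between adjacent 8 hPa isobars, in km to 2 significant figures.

300 km

Coriolis parameter at 42°S:
f = 2Ω sin φ = 2 × 7.29×10⁻⁵ × sin 42° = 9.76×10⁻⁵ s⁻¹
Geostrophic balance rearranged: |∂P/∂n| = f ρ V_g
|∂P/∂n| = 9.76×10⁻⁵ × 0.749 × 36.0 = 2.63×10⁻³ Pa/m
Isobar spacing: Δn = ΔP/|∂P/∂n| = 800 Pa / 2.63×10⁻³ Pa/m = 304115 m ≈ 300 km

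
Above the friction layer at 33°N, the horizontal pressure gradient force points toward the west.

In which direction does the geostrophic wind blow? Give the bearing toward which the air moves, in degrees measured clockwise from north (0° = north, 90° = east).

The pressure-gradient force points toward the west (bearing 270°).
Geostrophic balance: in the Northern Hemisphere the Coriolis force deflects motion to the right, so the geostrophic wind blows 90° to the right of the pressure-gradient force (low pressure on the left).
Rotating 270° by 90° clockwise gives 000° — the wind blows toward the north.

000°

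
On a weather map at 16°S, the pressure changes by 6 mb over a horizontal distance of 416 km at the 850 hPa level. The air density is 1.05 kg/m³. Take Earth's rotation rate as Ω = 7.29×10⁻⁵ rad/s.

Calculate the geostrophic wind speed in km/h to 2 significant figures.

Coriolis parameter at 16°S:
f = 2Ω sin φ = 2 × 7.29×10⁻⁵ × sin 16° = 4.02×10⁻⁵ s⁻¹
Pressure gradient: |∂P/∂n| = 600 Pa / 416000 m = 1.44×10⁻³ Pa/m
Geostrophic balance (pressure-gradient force = Coriolis force):
V_g = (1/(fρ)) |∂P/∂n| = 1.44×10⁻³ / (4.02×10⁻⁵ × 1.05) = 34.2 m/s
Converting: 34.2 m/s × 3.6 = 120 km/h

120 km/h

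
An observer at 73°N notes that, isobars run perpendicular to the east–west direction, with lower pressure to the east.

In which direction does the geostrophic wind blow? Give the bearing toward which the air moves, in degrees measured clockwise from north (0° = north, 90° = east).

180°

The pressure-gradient force points toward the east (bearing 090°).
Geostrophic balance: in the Northern Hemisphere the Coriolis force deflects motion to the right, so the geostrophic wind blows 90° to the right of the pressure-gradient force (low pressure on the left).
Rotating 090° by 90° clockwise gives 180° — the wind blows toward the south.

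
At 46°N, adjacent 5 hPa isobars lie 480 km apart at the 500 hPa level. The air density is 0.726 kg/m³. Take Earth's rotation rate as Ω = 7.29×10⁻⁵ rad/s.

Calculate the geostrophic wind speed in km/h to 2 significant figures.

Coriolis parameter at 46°N:
f = 2Ω sin φ = 2 × 7.29×10⁻⁵ × sin 46° = 1.05×10⁻⁴ s⁻¹
Pressure gradient: |∂P/∂n| = 500 Pa / 480000 m = 1.04×10⁻³ Pa/m
Geostrophic balance (pressure-gradient force = Coriolis force):
V_g = (1/(fρ)) |∂P/∂n| = 1.04×10⁻³ / (1.05×10⁻⁴ × 0.726) = 13.7 m/s
Converting: 13.7 m/s × 3.6 = 49 km/h

49 km/h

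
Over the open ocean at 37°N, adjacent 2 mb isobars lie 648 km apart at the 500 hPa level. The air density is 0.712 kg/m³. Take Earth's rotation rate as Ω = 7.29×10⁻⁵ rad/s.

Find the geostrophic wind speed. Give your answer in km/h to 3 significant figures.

Coriolis parameter at 37°N:
f = 2Ω sin φ = 2 × 7.29×10⁻⁵ × sin 37° = 8.77×10⁻⁵ s⁻¹
Pressure gradient: |∂P/∂n| = 200 Pa / 648000 m = 3.09×10⁻⁴ Pa/m
Geostrophic balance (pressure-gradient force = Coriolis force):
V_g = (1/(fρ)) |∂P/∂n| = 3.09×10⁻⁴ / (8.77×10⁻⁵ × 0.712) = 4.94 m/s
Converting: 4.94 m/s × 3.6 = 17.8 km/h

17.8 km/h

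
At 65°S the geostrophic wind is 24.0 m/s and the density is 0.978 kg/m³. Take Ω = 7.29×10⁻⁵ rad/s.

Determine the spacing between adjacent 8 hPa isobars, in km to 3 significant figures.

Coriolis parameter at 65°S:
f = 2Ω sin φ = 2 × 7.29×10⁻⁵ × sin 65° = 1.32×10⁻⁴ s⁻¹
Geostrophic balance rearranged: |∂P/∂n| = f ρ V_g
|∂P/∂n| = 1.32×10⁻⁴ × 0.978 × 24.0 = 3.10×10⁻³ Pa/m
Isobar spacing: Δn = ΔP/|∂P/∂n| = 800 Pa / 3.10×10⁻³ Pa/m = 257933 m ≈ 258 km

258 km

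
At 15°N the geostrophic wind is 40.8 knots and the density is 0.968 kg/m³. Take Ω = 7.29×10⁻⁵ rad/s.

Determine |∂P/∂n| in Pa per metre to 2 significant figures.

Coriolis parameter at 15°N:
f = 2Ω sin φ = 2 × 7.29×10⁻⁵ × sin 15° = 3.77×10⁻⁵ s⁻¹
Wind speed in SI: 40.8 knots = 21.0 m/s
Geostrophic balance rearranged: |∂P/∂n| = f ρ V_g
|∂P/∂n| = 3.77×10⁻⁵ × 0.968 × 21.0 = 7.67×10⁻⁴ Pa/m

7.7×10⁻⁴ Pa/m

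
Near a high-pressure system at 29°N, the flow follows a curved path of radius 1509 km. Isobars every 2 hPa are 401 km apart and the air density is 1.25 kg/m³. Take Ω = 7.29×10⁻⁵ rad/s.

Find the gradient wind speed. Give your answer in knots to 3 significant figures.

11.6 knots

Coriolis parameter at 29°N:
f = 2Ω sin φ = 2 × 7.29×10⁻⁵ × sin 29° = 7.07×10⁻⁵ s⁻¹
Pressure gradient: |∂P/∂n| = 200 Pa / 401000 m = 4.99×10⁻⁴ Pa/m
Geostrophic speed: V_g = |∂P/∂n|/(fρ) = 4.99×10⁻⁴/(7.07×10⁻⁵ × 1.25) = 5.64 m/s
Around a high, pressure-gradient force acts outward with centrifugal, so Coriolis balances both:
fV = (1/ρ)|∂P/∂n| + V²/R  →  V² − fR·V + fR·V_g = 0
With fR = 7.07×10⁻⁵ × 1509×10³ m = 107 m/s:
V = [fR − √((fR)² − 4 fR V_g)]/2 = [107 − √(107² − 4×107×5.64)]/2 = 5.98 m/s
Supergeostrophic (V > V_g = 5.64 m/s), as expected around a high.
Converting: 5.98 m/s × 1.944 = 11.6 knots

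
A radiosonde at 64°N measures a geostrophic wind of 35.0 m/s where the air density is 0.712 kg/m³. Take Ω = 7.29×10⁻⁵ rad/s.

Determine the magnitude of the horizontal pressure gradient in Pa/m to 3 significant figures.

3.27×10⁻³ Pa/m

Coriolis parameter at 64°N:
f = 2Ω sin φ = 2 × 7.29×10⁻⁵ × sin 64° = 1.31×10⁻⁴ s⁻¹
Geostrophic balance rearranged: |∂P/∂n| = f ρ V_g
|∂P/∂n| = 1.31×10⁻⁴ × 0.712 × 35.0 = 3.27×10⁻³ Pa/m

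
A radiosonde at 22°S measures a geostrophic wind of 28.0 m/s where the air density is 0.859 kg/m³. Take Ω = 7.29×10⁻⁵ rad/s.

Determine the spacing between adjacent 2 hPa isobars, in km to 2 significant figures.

Coriolis parameter at 22°S:
f = 2Ω sin φ = 2 × 7.29×10⁻⁵ × sin 22° = 5.46×10⁻⁵ s⁻¹
Geostrophic balance rearranged: |∂P/∂n| = f ρ V_g
|∂P/∂n| = 5.46×10⁻⁵ × 0.859 × 28.0 = 1.31×10⁻³ Pa/m
Isobar spacing: Δn = ΔP/|∂P/∂n| = 200 Pa / 1.31×10⁻³ Pa/m = 152246 m ≈ 150 km

150 km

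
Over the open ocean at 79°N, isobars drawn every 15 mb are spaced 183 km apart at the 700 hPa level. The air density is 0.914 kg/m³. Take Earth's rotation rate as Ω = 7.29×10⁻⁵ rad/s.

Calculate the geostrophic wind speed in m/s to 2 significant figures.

Coriolis parameter at 79°N:
f = 2Ω sin φ = 2 × 7.29×10⁻⁵ × sin 79° = 1.43×10⁻⁴ s⁻¹
Pressure gradient: |∂P/∂n| = 1500 Pa / 183000 m = 8.20×10⁻³ Pa/m
Geostrophic balance (pressure-gradient force = Coriolis force):
V_g = (1/(fρ)) |∂P/∂n| = 8.20×10⁻³ / (1.43×10⁻⁴ × 0.914) = 62.7 m/s

63 m/s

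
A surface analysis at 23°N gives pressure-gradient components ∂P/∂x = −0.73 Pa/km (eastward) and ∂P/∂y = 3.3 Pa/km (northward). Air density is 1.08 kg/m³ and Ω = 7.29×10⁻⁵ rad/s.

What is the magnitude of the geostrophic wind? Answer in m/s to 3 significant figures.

Coriolis parameter at 23°N:
f = 2Ω sin φ = 2 × 7.29×10⁻⁵ × sin 23° = 5.70×10⁻⁵ s⁻¹
Component geostrophic relations (x east, y north):
u_g = −(1/(fρ)) ∂P/∂y,  v_g = (1/(fρ)) ∂P/∂x
u_g = −(3.3×10⁻³)/(5.70×10⁻⁵ × 1.08) = −53.6 m/s;  v_g = (−0.73×10⁻³)/(5.70×10⁻⁵ × 1.08) = −11.9 m/s
|V_g| = √(u_g² + v_g²) = 54.9 m/s

54.9 m/s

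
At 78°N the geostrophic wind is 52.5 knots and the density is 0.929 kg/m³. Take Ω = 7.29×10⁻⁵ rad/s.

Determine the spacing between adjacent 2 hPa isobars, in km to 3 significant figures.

55.9 km

Coriolis parameter at 78°N:
f = 2Ω sin φ = 2 × 7.29×10⁻⁵ × sin 78° = 1.43×10⁻⁴ s⁻¹
Wind speed in SI: 52.5 knots = 27.0 m/s
Geostrophic balance rearranged: |∂P/∂n| = f ρ V_g
|∂P/∂n| = 1.43×10⁻⁴ × 0.929 × 27.0 = 3.58×10⁻³ Pa/m
Isobar spacing: Δn = ΔP/|∂P/∂n| = 200 Pa / 3.58×10⁻³ Pa/m = 55893 m ≈ 55.9 km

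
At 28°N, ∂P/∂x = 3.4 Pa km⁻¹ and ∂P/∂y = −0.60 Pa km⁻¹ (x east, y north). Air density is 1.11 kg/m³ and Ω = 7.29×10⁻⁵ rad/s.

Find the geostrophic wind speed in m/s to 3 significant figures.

Coriolis parameter at 28°N:
f = 2Ω sin φ = 2 × 7.29×10⁻⁵ × sin 28° = 6.84×10⁻⁵ s⁻¹
Component geostrophic relations (x east, y north):
u_g = −(1/(fρ)) ∂P/∂y,  v_g = (1/(fρ)) ∂P/∂x
u_g = −(−0.60×10⁻³)/(6.84×10⁻⁵ × 1.11) = 7.90 m/s;  v_g = (3.4×10⁻³)/(6.84×10⁻⁵ × 1.11) = 44.7 m/s
|V_g| = √(u_g² + v_g²) = 45.4 m/s

45.4 m/s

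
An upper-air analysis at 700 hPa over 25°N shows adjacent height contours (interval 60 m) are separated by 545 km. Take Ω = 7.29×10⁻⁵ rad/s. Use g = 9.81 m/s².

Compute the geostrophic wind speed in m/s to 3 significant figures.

17.5 m/s

Coriolis parameter at 25°N:
f = 2Ω sin φ = 2 × 7.29×10⁻⁵ × sin 25° = 6.16×10⁻⁵ s⁻¹
Height gradient: |∂Z/∂n| = 60 m / 545000 m = 1.10×10⁻⁴
On a pressure surface, geostrophic balance gives V_g = (g/f)|∂Z/∂n|:
V_g = 9.81 × 1.10×10⁻⁴ / 6.16×10⁻⁵ = 17.5 m/s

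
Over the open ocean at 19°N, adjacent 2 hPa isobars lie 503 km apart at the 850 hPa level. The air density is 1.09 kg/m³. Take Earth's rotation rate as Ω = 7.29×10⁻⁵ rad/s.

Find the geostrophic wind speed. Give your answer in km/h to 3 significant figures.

27.7 km/h

Coriolis parameter at 19°N:
f = 2Ω sin φ = 2 × 7.29×10⁻⁵ × sin 19° = 4.75×10⁻⁵ s⁻¹
Pressure gradient: |∂P/∂n| = 200 Pa / 503000 m = 3.98×10⁻⁴ Pa/m
Geostrophic balance (pressure-gradient force = Coriolis force):
V_g = (1/(fρ)) |∂P/∂n| = 3.98×10⁻⁴ / (4.75×10⁻⁵ × 1.09) = 7.68 m/s
Converting: 7.68 m/s × 3.6 = 27.7 km/h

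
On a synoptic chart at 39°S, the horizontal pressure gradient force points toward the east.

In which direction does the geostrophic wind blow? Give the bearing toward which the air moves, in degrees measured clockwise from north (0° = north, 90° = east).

The pressure-gradient force points toward the east (bearing 090°).
Geostrophic balance: in the Southern Hemisphere the Coriolis force deflects motion to the left, so the geostrophic wind blows 90° to the left of the pressure-gradient force (low pressure on the right).
Rotating 090° by 90° counterclockwise gives 000° — the wind blows toward the north.

000°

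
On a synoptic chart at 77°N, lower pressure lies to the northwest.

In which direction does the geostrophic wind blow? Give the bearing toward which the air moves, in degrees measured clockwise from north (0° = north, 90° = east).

045°

The pressure-gradient force points toward the northwest (bearing 315°).
Geostrophic balance: in the Northern Hemisphere the Coriolis force deflects motion to the right, so the geostrophic wind blows 90° to the right of the pressure-gradient force (low pressure on the left).
Rotating 315° by 90° clockwise gives 045° — the wind blows toward the northeast.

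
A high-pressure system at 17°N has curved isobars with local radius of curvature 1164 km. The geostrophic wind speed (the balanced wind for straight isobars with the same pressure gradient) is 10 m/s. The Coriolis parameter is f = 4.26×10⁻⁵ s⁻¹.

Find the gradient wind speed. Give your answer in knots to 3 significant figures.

27.0 knots

Around a high, pressure-gradient force acts outward with centrifugal, so Coriolis balances both:
fV = (1/ρ)|∂P/∂n| + V²/R  →  V² − fR·V + fR·V_g = 0
With fR = 4.26×10⁻⁵ × 1164×10³ m = 49.6 m/s:
V = [fR − √((fR)² − 4 fR V_g)]/2 = [49.6 − √(49.6² − 4×49.6×10)]/2 = 13.9 m/s
Supergeostrophic (V > V_g = 10 m/s), as expected around a high.
Converting: 13.9 m/s × 1.944 = 27.0 knots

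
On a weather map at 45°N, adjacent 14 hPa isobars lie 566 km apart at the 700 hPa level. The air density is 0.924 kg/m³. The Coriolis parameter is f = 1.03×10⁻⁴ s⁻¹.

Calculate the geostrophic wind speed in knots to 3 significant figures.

50.5 knots

Pressure gradient: |∂P/∂n| = 1400 Pa / 566000 m = 2.47×10⁻³ Pa/m
Geostrophic balance (pressure-gradient force = Coriolis force):
V_g = (1/(fρ)) |∂P/∂n| = 2.47×10⁻³ / (1.03×10⁻⁴ × 0.924) = 26.0 m/s
Converting: 26.0 m/s × 1.944 = 50.5 knots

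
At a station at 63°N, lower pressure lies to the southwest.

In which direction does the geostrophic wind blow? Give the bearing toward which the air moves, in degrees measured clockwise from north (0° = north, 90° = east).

315°

The pressure-gradient force points toward the southwest (bearing 225°).
Geostrophic balance: in the Northern Hemisphere the Coriolis force deflects motion to the right, so the geostrophic wind blows 90° to the right of the pressure-gradient force (low pressure on the left).
Rotating 225° by 90° clockwise gives 315° — the wind blows toward the northwest.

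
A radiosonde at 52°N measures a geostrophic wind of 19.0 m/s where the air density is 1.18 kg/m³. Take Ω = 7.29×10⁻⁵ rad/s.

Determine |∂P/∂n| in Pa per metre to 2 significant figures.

2.6×10⁻³ Pa/m

Coriolis parameter at 52°N:
f = 2Ω sin φ = 2 × 7.29×10⁻⁵ × sin 52° = 1.15×10⁻⁴ s⁻¹
Geostrophic balance rearranged: |∂P/∂n| = f ρ V_g
|∂P/∂n| = 1.15×10⁻⁴ × 1.18 × 19.0 = 2.58×10⁻³ Pa/m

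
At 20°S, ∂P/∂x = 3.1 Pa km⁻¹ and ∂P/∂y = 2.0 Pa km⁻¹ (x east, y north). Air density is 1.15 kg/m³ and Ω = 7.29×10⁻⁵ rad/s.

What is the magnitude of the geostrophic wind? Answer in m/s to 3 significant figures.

Coriolis parameter at 20°S:
f = 2Ω sin φ = 2 × 7.29×10⁻⁵ × sin 20° = 4.99×10⁻⁵ s⁻¹
In the Southern Hemisphere f is negative: f = −4.99×10⁻⁵ s⁻¹.
Component geostrophic relations (x east, y north):
u_g = −(1/(fρ)) ∂P/∂y,  v_g = (1/(fρ)) ∂P/∂x
u_g = −(2.0×10⁻³)/(−4.99×10⁻⁵ × 1.15) = 34.9 m/s;  v_g = (3.1×10⁻³)/(−4.99×10⁻⁵ × 1.15) = −54.1 m/s
|V_g| = √(u_g² + v_g²) = 64.3 m/s

64.3 m/s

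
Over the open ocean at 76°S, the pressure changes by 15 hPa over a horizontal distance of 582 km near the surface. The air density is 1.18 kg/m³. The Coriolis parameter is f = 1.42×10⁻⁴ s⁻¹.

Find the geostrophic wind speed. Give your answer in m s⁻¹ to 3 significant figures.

15.4 m s⁻¹

Pressure gradient: |∂P/∂n| = 1500 Pa / 582000 m = 2.58×10⁻³ Pa/m
Geostrophic balance (pressure-gradient force = Coriolis force):
V_g = (1/(fρ)) |∂P/∂n| = 2.58×10⁻³ / (1.42×10⁻⁴ × 1.18) = 15.4 m/s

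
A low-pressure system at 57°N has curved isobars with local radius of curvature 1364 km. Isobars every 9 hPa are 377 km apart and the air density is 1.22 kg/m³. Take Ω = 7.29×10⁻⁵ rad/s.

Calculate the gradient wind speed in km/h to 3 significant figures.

52.9 km/h

Coriolis parameter at 57°N:
f = 2Ω sin φ = 2 × 7.29×10⁻⁵ × sin 57° = 1.22×10⁻⁴ s⁻¹
Pressure gradient: |∂P/∂n| = 900 Pa / 377000 m = 2.39×10⁻³ Pa/m
Geostrophic speed: V_g = |∂P/∂n|/(fρ) = 2.39×10⁻³/(1.22×10⁻⁴ × 1.22) = 16.0 m/s
Around a low, centrifugal force acts outward with Coriolis, so pressure-gradient force balances both:
(1/ρ)|∂P/∂n| = fV + V²/R  →  V² + fR·V − fR·V_g = 0
With fR = 1.22×10⁻⁴ × 1364×10³ m = 167 m/s:
V = [−fR + √((fR)² + 4 fR V_g)]/2 = [−167 + √(167² + 4×167×16)]/2 = 14.7 m/s
Subgeostrophic (V < V_g = 16 m/s), as expected around a low.
Converting: 14.7 m/s × 3.6 = 52.9 km/h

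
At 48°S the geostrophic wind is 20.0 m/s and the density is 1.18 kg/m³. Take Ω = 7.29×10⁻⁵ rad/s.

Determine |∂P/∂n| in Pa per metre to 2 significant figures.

2.6×10⁻³ Pa/m

Coriolis parameter at 48°S:
f = 2Ω sin φ = 2 × 7.29×10⁻⁵ × sin 48° = 1.08×10⁻⁴ s⁻¹
Geostrophic balance rearranged: |∂P/∂n| = f ρ V_g
|∂P/∂n| = 1.08×10⁻⁴ × 1.18 × 20.0 = 2.56×10⁻³ Pa/m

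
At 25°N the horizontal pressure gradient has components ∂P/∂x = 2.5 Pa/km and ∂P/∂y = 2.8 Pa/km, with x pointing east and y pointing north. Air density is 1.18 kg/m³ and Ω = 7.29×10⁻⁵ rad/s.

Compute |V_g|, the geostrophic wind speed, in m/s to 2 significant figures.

Coriolis parameter at 25°N:
f = 2Ω sin φ = 2 × 7.29×10⁻⁵ × sin 25° = 6.16×10⁻⁵ s⁻¹
Component geostrophic relations (x east, y north):
u_g = −(1/(fρ)) ∂P/∂y,  v_g = (1/(fρ)) ∂P/∂x
u_g = −(2.8×10⁻³)/(6.16×10⁻⁵ × 1.18) = −38.5 m/s;  v_g = (2.5×10⁻³)/(6.16×10⁻⁵ × 1.18) = 34.4 m/s
|V_g| = √(u_g² + v_g²) = 51.6 m/s

52 m/s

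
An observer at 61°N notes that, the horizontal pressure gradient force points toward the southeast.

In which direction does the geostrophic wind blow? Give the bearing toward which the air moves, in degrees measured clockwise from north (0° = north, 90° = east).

225°

The pressure-gradient force points toward the southeast (bearing 135°).
Geostrophic balance: in the Northern Hemisphere the Coriolis force deflects motion to the right, so the geostrophic wind blows 90° to the right of the pressure-gradient force (low pressure on the left).
Rotating 135° by 90° clockwise gives 225° — the wind blows toward the southwest.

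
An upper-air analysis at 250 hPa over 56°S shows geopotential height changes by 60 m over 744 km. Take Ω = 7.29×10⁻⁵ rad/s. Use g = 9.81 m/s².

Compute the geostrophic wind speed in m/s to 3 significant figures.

6.55 m/s

Coriolis parameter at 56°S:
f = 2Ω sin φ = 2 × 7.29×10⁻⁵ × sin 56° = 1.21×10⁻⁴ s⁻¹
Height gradient: |∂Z/∂n| = 60 m / 744000 m = 8.06×10⁻⁵
On a pressure surface, geostrophic balance gives V_g = (g/f)|∂Z/∂n|:
V_g = 9.81 × 8.06×10⁻⁵ / 1.21×10⁻⁴ = 6.55 m/s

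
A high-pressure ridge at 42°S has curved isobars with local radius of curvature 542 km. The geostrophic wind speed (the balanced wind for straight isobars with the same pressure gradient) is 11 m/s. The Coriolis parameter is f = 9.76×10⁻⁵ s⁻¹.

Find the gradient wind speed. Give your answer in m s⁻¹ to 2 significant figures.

16 m s⁻¹

Around a high, pressure-gradient force acts outward with centrifugal, so Coriolis balances both:
fV = (1/ρ)|∂P/∂n| + V²/R  →  V² − fR·V + fR·V_g = 0
With fR = 9.76×10⁻⁵ × 542×10³ m = 52.9 m/s:
V = [fR − √((fR)² − 4 fR V_g)]/2 = [52.9 − √(52.9² − 4×52.9×11)]/2 = 15.6 m/s
Supergeostrophic (V > V_g = 11 m/s), as expected around a high.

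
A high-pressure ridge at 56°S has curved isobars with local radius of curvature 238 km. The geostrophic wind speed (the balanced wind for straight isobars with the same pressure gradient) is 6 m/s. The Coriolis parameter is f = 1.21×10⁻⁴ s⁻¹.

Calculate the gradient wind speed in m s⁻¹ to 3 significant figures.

Around a high, pressure-gradient force acts outward with centrifugal, so Coriolis balances both:
fV = (1/ρ)|∂P/∂n| + V²/R  →  V² − fR·V + fR·V_g = 0
With fR = 1.21×10⁻⁴ × 238×10³ m = 28.8 m/s:
V = [fR − √((fR)² − 4 fR V_g)]/2 = [28.8 − √(28.8² − 4×28.8×6)]/2 = 8.52 m/s
Supergeostrophic (V > V_g = 6 m/s), as expected around a high.

8.52 m s⁻¹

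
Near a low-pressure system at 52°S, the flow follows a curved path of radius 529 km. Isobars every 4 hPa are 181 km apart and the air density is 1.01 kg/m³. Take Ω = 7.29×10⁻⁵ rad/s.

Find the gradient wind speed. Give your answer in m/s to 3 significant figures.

15.2 m/s

Coriolis parameter at 52°S:
f = 2Ω sin φ = 2 × 7.29×10⁻⁵ × sin 52° = 1.15×10⁻⁴ s⁻¹
Pressure gradient: |∂P/∂n| = 400 Pa / 181000 m = 2.21×10⁻³ Pa/m
Geostrophic speed: V_g = |∂P/∂n|/(fρ) = 2.21×10⁻³/(1.15×10⁻⁴ × 1.01) = 19.0 m/s
Around a low, centrifugal force acts outward with Coriolis, so pressure-gradient force balances both:
(1/ρ)|∂P/∂n| = fV + V²/R  →  V² + fR·V − fR·V_g = 0
With fR = 1.15×10⁻⁴ × 529×10³ m = 60.8 m/s:
V = [−fR + √((fR)² + 4 fR V_g)]/2 = [−60.8 + √(60.8² + 4×60.8×19)]/2 = 15.2 m/s
Subgeostrophic (V < V_g = 19 m/s), as expected around a low.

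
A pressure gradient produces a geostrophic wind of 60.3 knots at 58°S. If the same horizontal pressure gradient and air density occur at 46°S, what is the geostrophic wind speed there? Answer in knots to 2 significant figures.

71 knots

With the same pressure gradient and density, V_g ∝ 1/f ∝ 1/sin φ.
V₂ = V₁ · sin φ₁ / sin φ₂ = 60.3 × sin 58° / sin 46°
V₂ = 60.3 × 0.8480/0.7193 = 71 knots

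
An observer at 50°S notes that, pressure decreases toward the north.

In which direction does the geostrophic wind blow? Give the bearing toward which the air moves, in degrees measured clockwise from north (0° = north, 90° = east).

The pressure-gradient force points toward the north (bearing 000°).
Geostrophic balance: in the Southern Hemisphere the Coriolis force deflects motion to the left, so the geostrophic wind blows 90° to the left of the pressure-gradient force (low pressure on the right).
Rotating 000° by 90° counterclockwise gives 270° — the wind blows toward the west.

270°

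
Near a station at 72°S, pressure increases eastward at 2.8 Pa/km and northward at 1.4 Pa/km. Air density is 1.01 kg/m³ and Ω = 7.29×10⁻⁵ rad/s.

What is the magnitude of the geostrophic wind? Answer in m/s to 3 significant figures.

Coriolis parameter at 72°S:
f = 2Ω sin φ = 2 × 7.29×10⁻⁵ × sin 72° = 1.39×10⁻⁴ s⁻¹
In the Southern Hemisphere f is negative: f = −1.39×10⁻⁴ s⁻¹.
Component geostrophic relations (x east, y north):
u_g = −(1/(fρ)) ∂P/∂y,  v_g = (1/(fρ)) ∂P/∂x
u_g = −(1.4×10⁻³)/(−1.39×10⁻⁴ × 1.01) = 10.00 m/s;  v_g = (2.8×10⁻³)/(−1.39×10⁻⁴ × 1.01) = −20.0 m/s
|V_g| = √(u_g² + v_g²) = 22.4 m/s

22.4 m/s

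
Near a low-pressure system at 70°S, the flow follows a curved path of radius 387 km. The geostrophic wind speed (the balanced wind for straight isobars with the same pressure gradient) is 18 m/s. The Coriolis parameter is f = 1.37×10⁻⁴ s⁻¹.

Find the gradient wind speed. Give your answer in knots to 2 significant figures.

Around a low, centrifugal force acts outward with Coriolis, so pressure-gradient force balances both:
(1/ρ)|∂P/∂n| = fV + V²/R  →  V² + fR·V − fR·V_g = 0
With fR = 1.37×10⁻⁴ × 387×10³ m = 53.0 m/s:
V = [−fR + √((fR)² + 4 fR V_g)]/2 = [−53.0 + √(53.0² + 4×53.0×18)]/2 = 14.2 m/s
Subgeostrophic (V < V_g = 18 m/s), as expected around a low.
Converting: 14.2 m/s × 1.944 = 28 knots

28 knots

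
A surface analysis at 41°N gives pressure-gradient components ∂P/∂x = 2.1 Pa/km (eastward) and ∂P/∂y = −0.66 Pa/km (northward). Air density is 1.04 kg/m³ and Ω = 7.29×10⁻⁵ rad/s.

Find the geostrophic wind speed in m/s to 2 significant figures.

22 m/s

Coriolis parameter at 41°N:
f = 2Ω sin φ = 2 × 7.29×10⁻⁵ × sin 41° = 9.57×10⁻⁵ s⁻¹
Component geostrophic relations (x east, y north):
u_g = −(1/(fρ)) ∂P/∂y,  v_g = (1/(fρ)) ∂P/∂x
u_g = −(−0.66×10⁻³)/(9.57×10⁻⁵ × 1.04) = 6.63 m/s;  v_g = (2.1×10⁻³)/(9.57×10⁻⁵ × 1.04) = 21.1 m/s
|V_g| = √(u_g² + v_g²) = 22.1 m/s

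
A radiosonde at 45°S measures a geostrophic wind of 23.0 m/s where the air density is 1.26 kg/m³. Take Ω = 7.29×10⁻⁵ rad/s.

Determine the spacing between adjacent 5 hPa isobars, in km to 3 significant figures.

167 km

Coriolis parameter at 45°S:
f = 2Ω sin φ = 2 × 7.29×10⁻⁵ × sin 45° = 1.03×10⁻⁴ s⁻¹
Geostrophic balance rearranged: |∂P/∂n| = f ρ V_g
|∂P/∂n| = 1.03×10⁻⁴ × 1.26 × 23.0 = 2.99×10⁻³ Pa/m
Isobar spacing: Δn = ΔP/|∂P/∂n| = 500 Pa / 2.99×10⁻³ Pa/m = 167351 m ≈ 167 km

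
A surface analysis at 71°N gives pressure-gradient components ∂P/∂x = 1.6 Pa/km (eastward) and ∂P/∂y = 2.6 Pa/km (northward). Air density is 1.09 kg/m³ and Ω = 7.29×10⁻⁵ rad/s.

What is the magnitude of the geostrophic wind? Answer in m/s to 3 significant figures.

20.3 m/s

Coriolis parameter at 71°N:
f = 2Ω sin φ = 2 × 7.29×10⁻⁵ × sin 71° = 1.38×10⁻⁴ s⁻¹
Component geostrophic relations (x east, y north):
u_g = −(1/(fρ)) ∂P/∂y,  v_g = (1/(fρ)) ∂P/∂x
u_g = −(2.6×10⁻³)/(1.38×10⁻⁴ × 1.09) = −17.3 m/s;  v_g = (1.6×10⁻³)/(1.38×10⁻⁴ × 1.09) = 10.6 m/s
|V_g| = √(u_g² + v_g²) = 20.3 m/s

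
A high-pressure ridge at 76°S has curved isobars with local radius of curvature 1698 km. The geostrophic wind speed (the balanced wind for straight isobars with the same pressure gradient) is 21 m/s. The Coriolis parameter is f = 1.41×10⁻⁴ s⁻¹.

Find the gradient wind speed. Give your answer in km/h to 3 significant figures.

Around a high, pressure-gradient force acts outward with centrifugal, so Coriolis balances both:
fV = (1/ρ)|∂P/∂n| + V²/R  →  V² − fR·V + fR·V_g = 0
With fR = 1.41×10⁻⁴ × 1698×10³ m = 239 m/s:
V = [fR − √((fR)² − 4 fR V_g)]/2 = [239 − √(239² − 4×239×21)]/2 = 23.3 m/s
Supergeostrophic (V > V_g = 21 m/s), as expected around a high.
Converting: 23.3 m/s × 3.6 = 83.7 km/h

83.7 km/h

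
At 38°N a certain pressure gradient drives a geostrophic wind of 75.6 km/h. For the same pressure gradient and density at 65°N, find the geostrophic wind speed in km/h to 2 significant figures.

With the same pressure gradient and density, V_g ∝ 1/f ∝ 1/sin φ.
V₂ = V₁ · sin φ₁ / sin φ₂ = 75.6 × sin 38° / sin 65°
V₂ = 75.6 × 0.6157/0.9063 = 51 km/h

51 km/h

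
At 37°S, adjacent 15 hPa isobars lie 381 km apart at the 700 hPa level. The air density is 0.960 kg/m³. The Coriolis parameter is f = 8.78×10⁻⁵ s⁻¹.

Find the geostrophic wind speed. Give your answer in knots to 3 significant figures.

90.8 knots

Pressure gradient: |∂P/∂n| = 1500 Pa / 381000 m = 3.94×10⁻³ Pa/m
Geostrophic balance (pressure-gradient force = Coriolis force):
V_g = (1/(fρ)) |∂P/∂n| = 3.94×10⁻³ / (8.78×10⁻⁵ × 0.960) = 46.7 m/s
Converting: 46.7 m/s × 1.944 = 90.8 knots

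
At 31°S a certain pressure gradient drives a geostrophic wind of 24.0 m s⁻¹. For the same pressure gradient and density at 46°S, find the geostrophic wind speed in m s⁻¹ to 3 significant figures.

17.2 m s⁻¹

With the same pressure gradient and density, V_g ∝ 1/f ∝ 1/sin φ.
V₂ = V₁ · sin φ₁ / sin φ₂ = 24.0 × sin 31° / sin 46°
V₂ = 24.0 × 0.5150/0.7193 = 17.2 m s⁻¹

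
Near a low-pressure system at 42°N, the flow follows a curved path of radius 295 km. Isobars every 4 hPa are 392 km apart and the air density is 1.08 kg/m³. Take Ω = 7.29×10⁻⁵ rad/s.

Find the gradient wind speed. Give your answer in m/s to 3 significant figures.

Coriolis parameter at 42°N:
f = 2Ω sin φ = 2 × 7.29×10⁻⁵ × sin 42° = 9.76×10⁻⁵ s⁻¹
Pressure gradient: |∂P/∂n| = 400 Pa / 392000 m = 1.02×10⁻³ Pa/m
Geostrophic speed: V_g = |∂P/∂n|/(fρ) = 1.02×10⁻³/(9.76×10⁻⁵ × 1.08) = 9.68 m/s
Around a low, centrifugal force acts outward with Coriolis, so pressure-gradient force balances both:
(1/ρ)|∂P/∂n| = fV + V²/R  →  V² + fR·V − fR·V_g = 0
With fR = 9.76×10⁻⁵ × 295×10³ m = 28.8 m/s:
V = [−fR + √((fR)² + 4 fR V_g)]/2 = [−28.8 + √(28.8² + 4×28.8×9.68)]/2 = 7.65 m/s
Subgeostrophic (V < V_g = 9.68 m/s), as expected around a low.

7.65 m/s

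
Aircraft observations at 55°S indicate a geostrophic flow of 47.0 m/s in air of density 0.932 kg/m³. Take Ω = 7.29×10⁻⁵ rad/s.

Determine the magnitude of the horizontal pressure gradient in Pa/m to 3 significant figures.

Coriolis parameter at 55°S:
f = 2Ω sin φ = 2 × 7.29×10⁻⁵ × sin 55° = 1.19×10⁻⁴ s⁻¹
Geostrophic balance rearranged: |∂P/∂n| = f ρ V_g
|∂P/∂n| = 1.19×10⁻⁴ × 0.932 × 47.0 = 5.23×10⁻³ Pa/m

5.23×10⁻³ Pa/m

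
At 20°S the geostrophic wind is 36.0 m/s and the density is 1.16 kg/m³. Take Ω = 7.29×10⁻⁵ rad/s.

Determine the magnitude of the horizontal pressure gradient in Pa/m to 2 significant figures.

Coriolis parameter at 20°S:
f = 2Ω sin φ = 2 × 7.29×10⁻⁵ × sin 20° = 4.99×10⁻⁵ s⁻¹
Geostrophic balance rearranged: |∂P/∂n| = f ρ V_g
|∂P/∂n| = 4.99×10⁻⁵ × 1.16 × 36.0 = 2.08×10⁻³ Pa/m

2.1×10⁻³ Pa/m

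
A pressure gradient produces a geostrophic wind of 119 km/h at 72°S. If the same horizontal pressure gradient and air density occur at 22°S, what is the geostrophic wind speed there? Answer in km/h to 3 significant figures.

302 km/h

With the same pressure gradient and density, V_g ∝ 1/f ∝ 1/sin φ.
V₂ = V₁ · sin φ₁ / sin φ₂ = 119 × sin 72° / sin 22°
V₂ = 119 × 0.9511/0.3746 = 302 km/h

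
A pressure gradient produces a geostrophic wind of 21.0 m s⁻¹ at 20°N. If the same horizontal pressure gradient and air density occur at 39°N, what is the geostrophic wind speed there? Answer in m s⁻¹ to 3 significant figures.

With the same pressure gradient and density, V_g ∝ 1/f ∝ 1/sin φ.
V₂ = V₁ · sin φ₁ / sin φ₂ = 21.0 × sin 20° / sin 39°
V₂ = 21.0 × 0.3420/0.6293 = 11.4 m s⁻¹

11.4 m s⁻¹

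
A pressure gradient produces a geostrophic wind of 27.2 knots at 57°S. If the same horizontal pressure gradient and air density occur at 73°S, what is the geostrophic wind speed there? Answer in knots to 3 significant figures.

23.9 knots

With the same pressure gradient and density, V_g ∝ 1/f ∝ 1/sin φ.
V₂ = V₁ · sin φ₁ / sin φ₂ = 27.2 × sin 57° / sin 73°
V₂ = 27.2 × 0.8387/0.9563 = 23.9 knots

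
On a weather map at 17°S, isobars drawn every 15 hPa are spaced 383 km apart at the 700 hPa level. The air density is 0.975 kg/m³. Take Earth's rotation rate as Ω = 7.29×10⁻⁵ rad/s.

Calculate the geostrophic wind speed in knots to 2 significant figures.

Coriolis parameter at 17°S:
f = 2Ω sin φ = 2 × 7.29×10⁻⁵ × sin 17° = 4.26×10⁻⁵ s⁻¹
Pressure gradient: |∂P/∂n| = 1500 Pa / 383000 m = 3.92×10⁻³ Pa/m
Geostrophic balance (pressure-gradient force = Coriolis force):
V_g = (1/(fρ)) |∂P/∂n| = 3.92×10⁻³ / (4.26×10⁻⁵ × 0.975) = 94.2 m/s
Converting: 94.2 m/s × 1.944 = 180 knots

180 knots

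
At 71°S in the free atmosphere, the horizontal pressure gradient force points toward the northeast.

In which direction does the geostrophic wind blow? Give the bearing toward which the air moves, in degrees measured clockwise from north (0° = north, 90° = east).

The pressure-gradient force points toward the northeast (bearing 045°).
Geostrophic balance: in the Southern Hemisphere the Coriolis force deflects motion to the left, so the geostrophic wind blows 90° to the left of the pressure-gradient force (low pressure on the right).
Rotating 045° by 90° counterclockwise gives 315° — the wind blows toward the northwest.

315°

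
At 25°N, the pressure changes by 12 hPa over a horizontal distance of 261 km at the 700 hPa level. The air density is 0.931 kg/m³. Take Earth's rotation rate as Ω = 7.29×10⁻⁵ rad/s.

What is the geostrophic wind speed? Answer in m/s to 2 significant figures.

Coriolis parameter at 25°N:
f = 2Ω sin φ = 2 × 7.29×10⁻⁵ × sin 25° = 6.16×10⁻⁵ s⁻¹
Pressure gradient: |∂P/∂n| = 1200 Pa / 261000 m = 4.60×10⁻³ Pa/m
Geostrophic balance (pressure-gradient force = Coriolis force):
V_g = (1/(fρ)) |∂P/∂n| = 4.60×10⁻³ / (6.16×10⁻⁵ × 0.931) = 80.1 m/s

80 m/s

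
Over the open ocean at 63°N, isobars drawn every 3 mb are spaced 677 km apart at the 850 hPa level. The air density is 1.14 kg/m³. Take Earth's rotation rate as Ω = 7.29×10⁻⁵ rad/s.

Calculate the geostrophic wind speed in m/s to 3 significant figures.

Coriolis parameter at 63°N:
f = 2Ω sin φ = 2 × 7.29×10⁻⁵ × sin 63° = 1.30×10⁻⁴ s⁻¹
Pressure gradient: |∂P/∂n| = 300 Pa / 677000 m = 4.43×10⁻⁴ Pa/m
Geostrophic balance (pressure-gradient force = Coriolis force):
V_g = (1/(fρ)) |∂P/∂n| = 4.43×10⁻⁴ / (1.30×10⁻⁴ × 1.14) = 2.99 m/s

2.99 m/s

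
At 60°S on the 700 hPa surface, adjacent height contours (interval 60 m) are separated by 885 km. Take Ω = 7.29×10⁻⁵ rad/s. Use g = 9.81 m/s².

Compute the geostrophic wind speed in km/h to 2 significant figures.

19 km/h

Coriolis parameter at 60°S:
f = 2Ω sin φ = 2 × 7.29×10⁻⁵ × sin 60° = 1.26×10⁻⁴ s⁻¹
Height gradient: |∂Z/∂n| = 60 m / 885000 m = 6.78×10⁻⁵
On a pressure surface, geostrophic balance gives V_g = (g/f)|∂Z/∂n|:
V_g = 9.81 × 6.78×10⁻⁵ / 1.26×10⁻⁴ = 5.27 m/s
Converting: 5.27 m/s × 3.6 = 19 km/h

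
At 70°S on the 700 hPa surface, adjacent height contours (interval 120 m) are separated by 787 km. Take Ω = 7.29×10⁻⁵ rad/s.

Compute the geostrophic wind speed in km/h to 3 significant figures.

39.3 km/h

Coriolis parameter at 70°S:
f = 2Ω sin φ = 2 × 7.29×10⁻⁵ × sin 70° = 1.37×10⁻⁴ s⁻¹
Height gradient: |∂Z/∂n| = 120 m / 787000 m = 1.52×10⁻⁴
On a pressure surface, geostrophic balance gives V_g = (g/f)|∂Z/∂n|:
V_g = 9.81 × 1.52×10⁻⁴ / 1.37×10⁻⁴ = 10.9 m/s
Converting: 10.9 m/s × 3.6 = 39.3 km/h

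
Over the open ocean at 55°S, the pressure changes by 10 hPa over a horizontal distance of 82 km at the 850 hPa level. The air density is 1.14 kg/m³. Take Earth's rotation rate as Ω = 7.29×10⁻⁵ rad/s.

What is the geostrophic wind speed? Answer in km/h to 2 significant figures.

320 km/h

Coriolis parameter at 55°S:
f = 2Ω sin φ = 2 × 7.29×10⁻⁵ × sin 55° = 1.19×10⁻⁴ s⁻¹
Pressure gradient: |∂P/∂n| = 1000 Pa / 82000 m = 1.22×10⁻² Pa/m
Geostrophic balance (pressure-gradient force = Coriolis force):
V_g = (1/(fρ)) |∂P/∂n| = 1.22×10⁻² / (1.19×10⁻⁴ × 1.14) = 89.6 m/s
Converting: 89.6 m/s × 3.6 = 320 km/h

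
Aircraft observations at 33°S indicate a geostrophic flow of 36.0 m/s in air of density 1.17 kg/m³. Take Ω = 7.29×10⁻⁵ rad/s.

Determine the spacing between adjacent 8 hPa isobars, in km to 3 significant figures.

239 km

Coriolis parameter at 33°S:
f = 2Ω sin φ = 2 × 7.29×10⁻⁵ × sin 33° = 7.94×10⁻⁵ s⁻¹
Geostrophic balance rearranged: |∂P/∂n| = f ρ V_g
|∂P/∂n| = 7.94×10⁻⁵ × 1.17 × 36.0 = 3.34×10⁻³ Pa/m
Isobar spacing: Δn = ΔP/|∂P/∂n| = 800 Pa / 3.34×10⁻³ Pa/m = 239186 m ≈ 239 km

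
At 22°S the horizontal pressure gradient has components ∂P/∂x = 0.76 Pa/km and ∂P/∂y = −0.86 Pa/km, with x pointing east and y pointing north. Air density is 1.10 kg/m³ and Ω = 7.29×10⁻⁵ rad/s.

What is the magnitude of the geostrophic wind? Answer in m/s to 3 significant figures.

Coriolis parameter at 22°S:
f = 2Ω sin φ = 2 × 7.29×10⁻⁵ × sin 22° = 5.46×10⁻⁵ s⁻¹
In the Southern Hemisphere f is negative: f = −5.46×10⁻⁵ s⁻¹.
Component geostrophic relations (x east, y north):
u_g = −(1/(fρ)) ∂P/∂y,  v_g = (1/(fρ)) ∂P/∂x
u_g = −(−0.86×10⁻³)/(−5.46×10⁻⁵ × 1.10) = −14.3 m/s;  v_g = (0.76×10⁻³)/(−5.46×10⁻⁵ × 1.10) = −12.6 m/s
|V_g| = √(u_g² + v_g²) = 19.1 m/s

19.1 m/s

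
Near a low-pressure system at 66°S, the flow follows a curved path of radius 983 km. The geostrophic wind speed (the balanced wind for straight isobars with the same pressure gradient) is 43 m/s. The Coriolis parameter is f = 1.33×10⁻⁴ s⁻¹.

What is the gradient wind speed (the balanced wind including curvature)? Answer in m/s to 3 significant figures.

34.1 m/s

Around a low, centrifugal force acts outward with Coriolis, so pressure-gradient force balances both:
(1/ρ)|∂P/∂n| = fV + V²/R  →  V² + fR·V − fR·V_g = 0
With fR = 1.33×10⁻⁴ × 983×10³ m = 131 m/s:
V = [−fR + √((fR)² + 4 fR V_g)]/2 = [−131 + √(131² + 4×131×43)]/2 = 34.1 m/s
Subgeostrophic (V < V_g = 43 m/s), as expected around a low.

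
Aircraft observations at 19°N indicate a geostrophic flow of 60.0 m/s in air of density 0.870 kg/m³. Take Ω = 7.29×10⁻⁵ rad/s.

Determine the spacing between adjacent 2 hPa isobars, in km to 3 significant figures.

80.7 km

Coriolis parameter at 19°N:
f = 2Ω sin φ = 2 × 7.29×10⁻⁵ × sin 19° = 4.75×10⁻⁵ s⁻¹
Geostrophic balance rearranged: |∂P/∂n| = f ρ V_g
|∂P/∂n| = 4.75×10⁻⁵ × 0.870 × 60.0 = 2.48×10⁻³ Pa/m
Isobar spacing: Δn = ΔP/|∂P/∂n| = 200 Pa / 2.48×10⁻³ Pa/m = 80716 m ≈ 80.7 km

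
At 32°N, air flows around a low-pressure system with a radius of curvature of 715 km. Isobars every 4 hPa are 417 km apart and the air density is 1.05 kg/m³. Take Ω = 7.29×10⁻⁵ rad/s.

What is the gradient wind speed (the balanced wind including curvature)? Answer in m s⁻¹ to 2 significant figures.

Coriolis parameter at 32°N:
f = 2Ω sin φ = 2 × 7.29×10⁻⁵ × sin 32° = 7.73×10⁻⁵ s⁻¹
Pressure gradient: |∂P/∂n| = 400 Pa / 417000 m = 9.59×10⁻⁴ Pa/m
Geostrophic speed: V_g = |∂P/∂n|/(fρ) = 9.59×10⁻⁴/(7.73×10⁻⁵ × 1.05) = 11.8 m/s
Around a low, centrifugal force acts outward with Coriolis, so pressure-gradient force balances both:
(1/ρ)|∂P/∂n| = fV + V²/R  →  V² + fR·V − fR·V_g = 0
With fR = 7.73×10⁻⁵ × 715×10³ m = 55.2 m/s:
V = [−fR + √((fR)² + 4 fR V_g)]/2 = [−55.2 + √(55.2² + 4×55.2×11.8)]/2 = 10 m/s
Subgeostrophic (V < V_g = 11.8 m/s), as expected around a low.

10 m s⁻¹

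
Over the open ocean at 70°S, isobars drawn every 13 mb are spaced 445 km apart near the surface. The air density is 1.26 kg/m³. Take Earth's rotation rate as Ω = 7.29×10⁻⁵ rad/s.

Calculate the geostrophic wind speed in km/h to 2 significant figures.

61 km/h

Coriolis parameter at 70°S:
f = 2Ω sin φ = 2 × 7.29×10⁻⁵ × sin 70° = 1.37×10⁻⁴ s⁻¹
Pressure gradient: |∂P/∂n| = 1300 Pa / 445000 m = 2.92×10⁻³ Pa/m
Geostrophic balance (pressure-gradient force = Coriolis force):
V_g = (1/(fρ)) |∂P/∂n| = 2.92×10⁻³ / (1.37×10⁻⁴ × 1.26) = 16.9 m/s
Converting: 16.9 m/s × 3.6 = 61 km/h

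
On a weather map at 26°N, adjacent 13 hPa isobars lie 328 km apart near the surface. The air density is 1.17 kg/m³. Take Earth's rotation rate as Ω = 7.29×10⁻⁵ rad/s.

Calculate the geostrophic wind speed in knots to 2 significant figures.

Coriolis parameter at 26°N:
f = 2Ω sin φ = 2 × 7.29×10⁻⁵ × sin 26° = 6.39×10⁻⁵ s⁻¹
Pressure gradient: |∂P/∂n| = 1300 Pa / 328000 m = 3.96×10⁻³ Pa/m
Geostrophic balance (pressure-gradient force = Coriolis force):
V_g = (1/(fρ)) |∂P/∂n| = 3.96×10⁻³ / (6.39×10⁻⁵ × 1.17) = 53.0 m/s
Converting: 53.0 m/s × 1.944 = 100 knots

100 knots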